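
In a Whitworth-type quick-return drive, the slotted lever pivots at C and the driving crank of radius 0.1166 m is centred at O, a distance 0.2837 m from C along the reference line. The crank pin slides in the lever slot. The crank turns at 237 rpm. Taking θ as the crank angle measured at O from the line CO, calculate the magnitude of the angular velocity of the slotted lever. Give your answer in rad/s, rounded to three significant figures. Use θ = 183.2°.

17.2

ω = 24.82 rad/s (from 237 rpm).
Crank pin A relative to C: A = (d + r cosθ, r sinθ); lever angle φ = atan2(r sinθ, d + r cosθ).
Differentiating tanφ: φ̇ = rω(d cosθ + r)/(d² + r² + 2dr cosθ).
d² + r² + 2dr cosθ = |CA|² = 0.0280256 m²;  d cosθ + r = -0.16666 m.
|ω_lever| = |0.1166·24.82·-0.16666| / 0.0280256 = 17.209 rad/s.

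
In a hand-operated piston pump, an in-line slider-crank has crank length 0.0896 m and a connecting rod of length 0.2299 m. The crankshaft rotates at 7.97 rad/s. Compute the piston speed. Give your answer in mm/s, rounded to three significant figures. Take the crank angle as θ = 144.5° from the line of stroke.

ω = 7.97 rad/s
For an in-line slider-crank, x = r cosθ + √(L² − r² sin²θ), so v = −rω sinθ·[1 + r cosθ/√(L² − r² sin²θ)].
With r = 0.0896 m, L = 0.2299 m, θ = 144.5°: √(L² − r² sin²θ) = 0.22393 m.
v = −0.0896·7.97·0.58070·[1 + 0.0896·-0.81412/0.22393] = -0.27961 m/s.
|v| = 0.27961 m/s = 279.61 mm/s.

280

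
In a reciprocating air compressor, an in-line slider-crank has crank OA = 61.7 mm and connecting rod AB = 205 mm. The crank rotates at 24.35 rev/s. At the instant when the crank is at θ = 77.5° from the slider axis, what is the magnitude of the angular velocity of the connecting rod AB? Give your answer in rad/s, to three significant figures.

10.4

ω = 153 rad/s (converted from 24.35 rev/s).
The rod makes angle φ with the slider axis where L sinφ = r sinθ; differentiating, L cosφ·φ̇ = r ω cosθ.
L cosφ = √(L² − r² sin²θ) = 0.19595 m.
|ω_rod| = r ω |cosθ| / √(L² − r² sin²θ) = 0.0617·153·0.21644/0.19595 = 10.427 rad/s.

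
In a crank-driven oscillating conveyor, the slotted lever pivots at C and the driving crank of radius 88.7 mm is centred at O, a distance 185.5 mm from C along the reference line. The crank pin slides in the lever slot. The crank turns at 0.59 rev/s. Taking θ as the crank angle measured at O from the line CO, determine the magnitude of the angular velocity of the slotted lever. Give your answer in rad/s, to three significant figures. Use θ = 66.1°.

ω = 3.707 rad/s (from 0.59 rev/s).
Crank pin A relative to C: A = (d + r cosθ, r sinθ); lever angle φ = atan2(r sinθ, d + r cosθ).
Differentiating tanφ: φ̇ = rω(d cosθ + r)/(d² + r² + 2dr cosθ).
d² + r² + 2dr cosθ = |CA|² = 0.0556102 m²;  d cosθ + r = +0.16385 m.
|ω_lever| = |0.0887·3.707·+0.16385| / 0.0556102 = 0.96885 rad/s.

0.969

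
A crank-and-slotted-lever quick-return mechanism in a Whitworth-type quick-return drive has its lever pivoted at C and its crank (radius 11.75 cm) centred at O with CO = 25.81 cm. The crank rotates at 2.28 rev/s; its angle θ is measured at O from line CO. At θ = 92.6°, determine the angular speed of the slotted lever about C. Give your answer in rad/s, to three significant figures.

ω = 14.33 rad/s (from 2.28 rev/s).
Crank pin A relative to C: A = (d + r cosθ, r sinθ); lever angle φ = atan2(r sinθ, d + r cosθ).
Differentiating tanφ: φ̇ = rω(d cosθ + r)/(d² + r² + 2dr cosθ).
d² + r² + 2dr cosθ = |CA|² = 0.0776704 m²;  d cosθ + r = +0.10579 m.
|ω_lever| = |0.1175·14.33·+0.10579| / 0.0776704 = 2.2927 rad/s.

2.29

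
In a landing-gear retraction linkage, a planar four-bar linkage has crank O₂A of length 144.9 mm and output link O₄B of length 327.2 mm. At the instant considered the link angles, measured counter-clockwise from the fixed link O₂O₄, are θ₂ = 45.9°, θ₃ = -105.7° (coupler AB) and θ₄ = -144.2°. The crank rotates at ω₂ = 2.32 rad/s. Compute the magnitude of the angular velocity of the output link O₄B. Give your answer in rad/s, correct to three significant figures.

0.785

ω₂ = 2.32 rad/s
Differentiating the loop-closure r₂e^{iθ₂}+r₃e^{iθ₃}=r₁+r₄e^{iθ₄} gives r₂ω₂e^{iθ₂}+r₃ω₃e^{iθ₃}=r₄ω₄e^{iθ₄}.
Eliminating the other unknown: ω₄ = r₂ω₂ sin(θ₂−θ₃) / [r₄ sin(θ₄−θ₃)].
Numerator sine = +0.47562; denominator sine = -0.62251.
Result = 0.1449·2.32·(+0.47562) / (0.3272·(-0.62251)) = -0.78498 rad/s; magnitude 0.78498 rad/s.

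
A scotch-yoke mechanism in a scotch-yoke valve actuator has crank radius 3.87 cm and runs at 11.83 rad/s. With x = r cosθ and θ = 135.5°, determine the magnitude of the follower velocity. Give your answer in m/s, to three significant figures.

ω = 11.83 rad/s
x = r cosθ ⇒ ẋ = −rω sinθ.
|v| = rω|sinθ| = 0.0387·11.83·|sin 135.5°| = 0.32089 m/s.

0.321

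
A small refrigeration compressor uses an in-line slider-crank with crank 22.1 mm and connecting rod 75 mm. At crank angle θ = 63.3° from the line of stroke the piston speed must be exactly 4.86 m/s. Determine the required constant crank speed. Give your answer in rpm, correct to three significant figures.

2070

For an in-line slider-crank, |v_piston| = rω|sinθ|·[1 + r cosθ/√(L² − r² sin²θ)].
With r = 0.0221 m, L = 0.075 m, θ = 63.3°: the bracketed kinematic factor |dx/dθ| = 0.022453 m.
ω = v/|dx/dθ| = 4.86/0.022453 = 216.45 rad/s.
N = 60ω/(2π) = 2067 rpm.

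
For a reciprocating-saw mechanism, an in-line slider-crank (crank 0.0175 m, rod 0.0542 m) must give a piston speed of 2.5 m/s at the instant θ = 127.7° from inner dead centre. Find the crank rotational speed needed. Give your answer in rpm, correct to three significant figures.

2170

For an in-line slider-crank, |v_piston| = rω|sinθ|·[1 + r cosθ/√(L² − r² sin²θ)].
With r = 0.0175 m, L = 0.0542 m, θ = 127.7°: the bracketed kinematic factor |dx/dθ| = 0.011019 m.
ω = v/|dx/dθ| = 2.5/0.011019 = 226.89 rad/s.
N = 60ω/(2π) = 2166.6 rpm.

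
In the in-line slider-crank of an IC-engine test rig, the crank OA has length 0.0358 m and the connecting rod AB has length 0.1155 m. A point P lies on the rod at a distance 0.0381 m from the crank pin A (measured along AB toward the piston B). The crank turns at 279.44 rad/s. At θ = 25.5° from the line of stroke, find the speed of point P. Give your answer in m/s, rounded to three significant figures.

7.67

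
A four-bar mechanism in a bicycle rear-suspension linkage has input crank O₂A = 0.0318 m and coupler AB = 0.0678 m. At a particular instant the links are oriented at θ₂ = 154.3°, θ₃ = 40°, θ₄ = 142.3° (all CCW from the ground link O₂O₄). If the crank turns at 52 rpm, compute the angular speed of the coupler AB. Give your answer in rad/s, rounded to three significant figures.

0.543

ω₂ = 5.445 rad/s (from 52 rpm).
Differentiating the loop-closure r₂e^{iθ₂}+r₃e^{iθ₃}=r₁+r₄e^{iθ₄} gives r₂ω₂e^{iθ₂}+r₃ω₃e^{iθ₃}=r₄ω₄e^{iθ₄}.
Eliminating the other unknown: ω₃ = r₂ω₂ sin(θ₄−θ₂) / [r₃ sin(θ₃−θ₄)].
Numerator sine = -0.20791; denominator sine = -0.97705.
Result = 0.0318·5.445·(-0.20791) / (0.0678·(-0.97705)) = +0.54349 rad/s; magnitude 0.54349 rad/s.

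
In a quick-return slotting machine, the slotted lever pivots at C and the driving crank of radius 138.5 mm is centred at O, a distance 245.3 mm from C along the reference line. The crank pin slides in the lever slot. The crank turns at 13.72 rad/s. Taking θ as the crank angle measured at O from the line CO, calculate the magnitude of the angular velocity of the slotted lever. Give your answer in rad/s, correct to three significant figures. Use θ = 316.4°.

ω = 13.72 rad/s
Crank pin A relative to C: A = (d + r cosθ, r sinθ); lever angle φ = atan2(r sinθ, d + r cosθ).
Differentiating tanφ: φ̇ = rω(d cosθ + r)/(d² + r² + 2dr cosθ).
d² + r² + 2dr cosθ = |CA|² = 0.12856 m²;  d cosθ + r = +0.31614 m.
|ω_lever| = |0.1385·13.72·+0.31614| / 0.12856 = 4.6728 rad/s.

4.67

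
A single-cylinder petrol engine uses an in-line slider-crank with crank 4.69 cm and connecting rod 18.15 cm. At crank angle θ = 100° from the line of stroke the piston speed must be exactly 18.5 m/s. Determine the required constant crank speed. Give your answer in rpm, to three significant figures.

4010

For an in-line slider-crank, |v_piston| = rω|sinθ|·[1 + r cosθ/√(L² − r² sin²θ)].
With r = 0.0469 m, L = 0.1815 m, θ = 100°: the bracketed kinematic factor |dx/dθ| = 0.044044 m.
ω = v/|dx/dθ| = 18.5/0.044044 = 420.03 rad/s.
N = 60ω/(2π) = 4011 rpm.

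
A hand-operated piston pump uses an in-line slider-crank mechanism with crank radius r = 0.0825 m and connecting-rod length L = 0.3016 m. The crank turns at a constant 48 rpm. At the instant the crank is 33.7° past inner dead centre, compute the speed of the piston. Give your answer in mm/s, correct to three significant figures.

ω = 2π·48/60 = 5.027 rad/s
For an in-line slider-crank, x = r cosθ + √(L² − r² sin²θ), so v = −rω sinθ·[1 + r cosθ/√(L² − r² sin²θ)].
With r = 0.0825 m, L = 0.3016 m, θ = 33.7°: √(L² − r² sin²θ) = 0.29811 m.
v = −0.0825·5.027·0.55484·[1 + 0.0825·0.83195/0.29811] = -0.28306 m/s.
|v| = 0.28306 m/s = 283.06 mm/s.

283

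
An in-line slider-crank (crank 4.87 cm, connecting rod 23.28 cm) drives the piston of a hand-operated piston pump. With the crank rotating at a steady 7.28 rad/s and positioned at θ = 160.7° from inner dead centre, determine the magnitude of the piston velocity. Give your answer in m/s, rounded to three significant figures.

0.0940

ω = 7.28 rad/s
For an in-line slider-crank, x = r cosθ + √(L² − r² sin²θ), so v = −rω sinθ·[1 + r cosθ/√(L² − r² sin²θ)].
With r = 0.0487 m, L = 0.2328 m, θ = 160.7°: √(L² − r² sin²θ) = 0.23224 m.
v = −0.0487·7.28·0.33051·[1 + 0.0487·-0.94380/0.23224] = -0.093988 m/s.
|v| = 0.093988 m/s.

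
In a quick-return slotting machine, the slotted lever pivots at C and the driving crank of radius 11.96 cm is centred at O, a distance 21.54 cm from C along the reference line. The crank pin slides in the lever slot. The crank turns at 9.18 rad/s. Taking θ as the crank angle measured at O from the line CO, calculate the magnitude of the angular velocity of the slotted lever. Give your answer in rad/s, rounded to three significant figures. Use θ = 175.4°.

ω = 9.18 rad/s
Crank pin A relative to C: A = (d + r cosθ, r sinθ); lever angle φ = atan2(r sinθ, d + r cosθ).
Differentiating tanφ: φ̇ = rω(d cosθ + r)/(d² + r² + 2dr cosθ).
d² + r² + 2dr cosθ = |CA|² = 0.0093436 m²;  d cosθ + r = -0.095106 m.
|ω_lever| = |0.1196·9.18·-0.095106| / 0.0093436 = 11.176 rad/s.

11.2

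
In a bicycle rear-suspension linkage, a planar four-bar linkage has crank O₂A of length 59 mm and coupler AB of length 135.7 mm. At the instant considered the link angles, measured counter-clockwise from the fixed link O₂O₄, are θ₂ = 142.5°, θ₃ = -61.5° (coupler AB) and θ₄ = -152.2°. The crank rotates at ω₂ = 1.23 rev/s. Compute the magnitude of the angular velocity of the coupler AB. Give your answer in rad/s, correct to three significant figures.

ω₂ = 7.728 rad/s (from 1.23 rev/s).
Differentiating the loop-closure r₂e^{iθ₂}+r₃e^{iθ₃}=r₁+r₄e^{iθ₄} gives r₂ω₂e^{iθ₂}+r₃ω₃e^{iθ₃}=r₄ω₄e^{iθ₄}.
Eliminating the other unknown: ω₃ = r₂ω₂ sin(θ₄−θ₂) / [r₃ sin(θ₃−θ₄)].
Numerator sine = +0.90851; denominator sine = +0.99993.
Result = 0.059·7.728·(+0.90851) / (0.1357·(+0.99993)) = +3.0529 rad/s; magnitude 3.0529 rad/s.

3.05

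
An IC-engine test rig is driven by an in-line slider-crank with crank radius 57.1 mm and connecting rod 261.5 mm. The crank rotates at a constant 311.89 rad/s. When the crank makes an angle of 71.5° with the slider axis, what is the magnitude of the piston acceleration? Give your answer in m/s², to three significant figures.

778

ω = 311.9 rad/s
x(θ) = r cosθ + √(L² − r² sin²θ); with ω constant, a = ω²·d²x/dθ².
d²x/dθ² = −r cosθ − r²(cos2θ)/√u − r⁴ sin²2θ/(4u^{3/2}),  u = L² − r² sin²θ = 0.0654501 m².
Substituting r = 0.0571 m, L = 0.2615 m, θ = 71.5°: d²x/dθ² = -0.0079975 m.
a = ω²·d²x/dθ² = (311.9)²·(-0.0079975) = -777.96 m/s²;  |a| = 777.96 m/s².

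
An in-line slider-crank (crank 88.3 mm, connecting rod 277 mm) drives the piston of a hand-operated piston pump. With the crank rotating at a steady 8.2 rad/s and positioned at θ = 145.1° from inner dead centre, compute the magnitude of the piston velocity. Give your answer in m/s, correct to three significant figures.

0.304

ω = 8.2 rad/s
For an in-line slider-crank, x = r cosθ + √(L² − r² sin²θ), so v = −rω sinθ·[1 + r cosθ/√(L² − r² sin²θ)].
With r = 0.0883 m, L = 0.277 m, θ = 145.1°: √(L² − r² sin²θ) = 0.27235 m.
v = −0.0883·8.2·0.57215·[1 + 0.0883·-0.82015/0.27235] = -0.30411 m/s.
|v| = 0.30411 m/s.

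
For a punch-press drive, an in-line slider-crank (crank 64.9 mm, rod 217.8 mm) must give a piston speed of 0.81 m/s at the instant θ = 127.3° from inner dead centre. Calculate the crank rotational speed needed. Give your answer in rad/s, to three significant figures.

19.3

For an in-line slider-crank, |v_piston| = rω|sinθ|·[1 + r cosθ/√(L² − r² sin²θ)].
With r = 0.0649 m, L = 0.2178 m, θ = 127.3°: the bracketed kinematic factor |dx/dθ| = 0.04203 m.
ω = v/|dx/dθ| = 0.81/0.04203 = 19.272 rad/s.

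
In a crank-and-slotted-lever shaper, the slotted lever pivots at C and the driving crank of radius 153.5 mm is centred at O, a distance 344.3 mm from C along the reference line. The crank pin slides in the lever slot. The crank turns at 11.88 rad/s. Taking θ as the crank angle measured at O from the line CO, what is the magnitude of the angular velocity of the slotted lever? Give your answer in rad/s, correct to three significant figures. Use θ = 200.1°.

ω = 11.88 rad/s
Crank pin A relative to C: A = (d + r cosθ, r sinθ); lever angle φ = atan2(r sinθ, d + r cosθ).
Differentiating tanφ: φ̇ = rω(d cosθ + r)/(d² + r² + 2dr cosθ).
d² + r² + 2dr cosθ = |CA|² = 0.0428424 m²;  d cosθ + r = -0.16983 m.
|ω_lever| = |0.1535·11.88·-0.16983| / 0.0428424 = 7.2288 rad/s.

7.23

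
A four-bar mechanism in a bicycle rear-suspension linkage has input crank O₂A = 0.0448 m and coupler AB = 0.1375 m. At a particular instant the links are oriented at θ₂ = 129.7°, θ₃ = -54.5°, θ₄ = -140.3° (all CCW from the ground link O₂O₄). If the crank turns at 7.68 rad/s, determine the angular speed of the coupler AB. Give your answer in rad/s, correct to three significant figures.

ω₂ = 7.68 rad/s
Differentiating the loop-closure r₂e^{iθ₂}+r₃e^{iθ₃}=r₁+r₄e^{iθ₄} gives r₂ω₂e^{iθ₂}+r₃ω₃e^{iθ₃}=r₄ω₄e^{iθ₄}.
Eliminating the other unknown: ω₃ = r₂ω₂ sin(θ₄−θ₂) / [r₃ sin(θ₃−θ₄)].
Numerator sine = +1.00000; denominator sine = +0.99731.
Result = 0.0448·7.68·(+1.00000) / (0.1375·(+0.99731)) = +2.509 rad/s; magnitude 2.509 rad/s.

2.51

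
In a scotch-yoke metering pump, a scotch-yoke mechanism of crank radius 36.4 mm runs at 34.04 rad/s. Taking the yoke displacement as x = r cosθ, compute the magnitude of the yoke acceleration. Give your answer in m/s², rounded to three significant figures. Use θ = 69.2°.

ω = 34.04 rad/s
x = r cosθ ⇒ ẍ = −rω² cosθ (ω constant).
|a| = rω²|cosθ| = 0.0364·(34.04)²·|cos 69.2°| = 14.978 m/s².

15.0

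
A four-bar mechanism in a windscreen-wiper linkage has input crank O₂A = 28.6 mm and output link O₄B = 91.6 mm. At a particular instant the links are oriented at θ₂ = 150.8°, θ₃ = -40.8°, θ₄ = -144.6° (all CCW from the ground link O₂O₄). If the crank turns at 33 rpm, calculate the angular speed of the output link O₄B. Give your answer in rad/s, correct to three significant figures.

ω₂ = 3.456 rad/s (from 33 rpm).
Differentiating the loop-closure r₂e^{iθ₂}+r₃e^{iθ₃}=r₁+r₄e^{iθ₄} gives r₂ω₂e^{iθ₂}+r₃ω₃e^{iθ₃}=r₄ω₄e^{iθ₄}.
Eliminating the other unknown: ω₄ = r₂ω₂ sin(θ₂−θ₃) / [r₄ sin(θ₄−θ₃)].
Numerator sine = -0.20108; denominator sine = -0.97113.
Result = 0.0286·3.456·(-0.20108) / (0.0916·(-0.97113)) = +0.22341 rad/s; magnitude 0.22341 rad/s.

0.223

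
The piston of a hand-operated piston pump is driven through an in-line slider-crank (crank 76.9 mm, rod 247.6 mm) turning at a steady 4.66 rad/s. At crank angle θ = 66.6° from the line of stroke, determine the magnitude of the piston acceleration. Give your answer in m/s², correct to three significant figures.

0.300

ω = 4.66 rad/s
x(θ) = r cosθ + √(L² − r² sin²θ); with ω constant, a = ω²·d²x/dθ².
d²x/dθ² = −r cosθ − r²(cos2θ)/√u − r⁴ sin²2θ/(4u^{3/2}),  u = L² − r² sin²θ = 0.0563249 m².
Substituting r = 0.0769 m, L = 0.2476 m, θ = 66.6°: d²x/dθ² = -0.013831 m.
a = ω²·d²x/dθ² = (4.66)²·(-0.013831) = -0.30035 m/s²;  |a| = 0.30035 m/s².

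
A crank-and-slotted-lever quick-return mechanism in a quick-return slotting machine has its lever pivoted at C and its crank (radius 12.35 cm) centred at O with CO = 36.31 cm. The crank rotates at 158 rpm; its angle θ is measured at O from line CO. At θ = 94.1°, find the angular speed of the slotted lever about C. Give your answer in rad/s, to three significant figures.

1.42

ω = 16.55 rad/s (from 158 rpm).
Crank pin A relative to C: A = (d + r cosθ, r sinθ); lever angle φ = atan2(r sinθ, d + r cosθ).
Differentiating tanφ: φ̇ = rω(d cosθ + r)/(d² + r² + 2dr cosθ).
d² + r² + 2dr cosθ = |CA|² = 0.140682 m²;  d cosθ + r = +0.097539 m.
|ω_lever| = |0.1235·16.55·+0.097539| / 0.140682 = 1.4168 rad/s.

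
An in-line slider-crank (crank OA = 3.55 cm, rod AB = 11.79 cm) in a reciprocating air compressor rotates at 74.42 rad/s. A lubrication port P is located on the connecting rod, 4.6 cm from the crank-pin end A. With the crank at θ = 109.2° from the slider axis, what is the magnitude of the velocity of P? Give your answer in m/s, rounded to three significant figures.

ω = 74.42 rad/s.  Crank-pin speed |V_A| = rω = 2.6419 m/s, perpendicular to OA.
Rod angle: sinφ = −(r/L) sinθ ⇒ φ = -16.520°; ω_rod = −rω cosθ/√(L²−r²sin²θ) = +7.6866 rad/s.
V_P = V_A + ω_rod × AP, with AP = 0.046 m along the rod.
Components: V_Px = −rω sinθ − a·ω_rod·sinφ = -2.3944 m/s;  V_Py = rω cosθ + a·ω_rod·cosφ = -0.52985 m/s.
|V_P| = √(V_Px² + V_Py²) = 2.4523 m/s.

2.45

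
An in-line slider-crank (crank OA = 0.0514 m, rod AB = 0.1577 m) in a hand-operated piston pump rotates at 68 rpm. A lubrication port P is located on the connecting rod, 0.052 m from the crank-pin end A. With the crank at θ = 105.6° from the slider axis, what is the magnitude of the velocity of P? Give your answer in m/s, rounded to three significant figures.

ω = 7.121 rad/s.  Crank-pin speed |V_A| = rω = 0.36602 m/s, perpendicular to OA.
Rod angle: sinφ = −(r/L) sinθ ⇒ φ = -18.296°; ω_rod = −rω cosθ/√(L²−r²sin²θ) = +0.65739 rad/s.
V_P = V_A + ω_rod × AP, with AP = 0.052 m along the rod.
Components: V_Px = −rω sinθ − a·ω_rod·sinφ = -0.3418 m/s;  V_Py = rω cosθ + a·ω_rod·cosφ = -0.065973 m/s.
|V_P| = √(V_Px² + V_Py²) = 0.34811 m/s.

0.348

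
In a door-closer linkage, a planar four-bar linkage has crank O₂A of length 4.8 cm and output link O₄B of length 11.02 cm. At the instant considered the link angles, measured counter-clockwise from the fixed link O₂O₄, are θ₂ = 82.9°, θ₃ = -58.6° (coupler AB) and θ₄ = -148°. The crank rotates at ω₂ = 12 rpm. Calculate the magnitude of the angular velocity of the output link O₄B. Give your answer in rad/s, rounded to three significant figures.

ω₂ = 1.257 rad/s (from 12 rpm).
Differentiating the loop-closure r₂e^{iθ₂}+r₃e^{iθ₃}=r₁+r₄e^{iθ₄} gives r₂ω₂e^{iθ₂}+r₃ω₃e^{iθ₃}=r₄ω₄e^{iθ₄}.
Eliminating the other unknown: ω₄ = r₂ω₂ sin(θ₂−θ₃) / [r₄ sin(θ₄−θ₃)].
Numerator sine = +0.62251; denominator sine = -0.99995.
Result = 0.048·1.257·(+0.62251) / (0.1102·(-0.99995)) = -0.34076 rad/s; magnitude 0.34076 rad/s.

0.341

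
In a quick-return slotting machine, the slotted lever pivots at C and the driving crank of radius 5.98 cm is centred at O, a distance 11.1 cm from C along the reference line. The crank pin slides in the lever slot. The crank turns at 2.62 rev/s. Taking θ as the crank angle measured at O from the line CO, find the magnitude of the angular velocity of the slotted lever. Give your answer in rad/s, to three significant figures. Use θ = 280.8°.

ω = 16.46 rad/s (from 2.62 rev/s).
Crank pin A relative to C: A = (d + r cosθ, r sinθ); lever angle φ = atan2(r sinθ, d + r cosθ).
Differentiating tanφ: φ̇ = rω(d cosθ + r)/(d² + r² + 2dr cosθ).
d² + r² + 2dr cosθ = |CA|² = 0.0183846 m²;  d cosθ + r = +0.080599 m.
|ω_lever| = |0.0598·16.46·+0.080599| / 0.0183846 = 4.3158 rad/s.

4.32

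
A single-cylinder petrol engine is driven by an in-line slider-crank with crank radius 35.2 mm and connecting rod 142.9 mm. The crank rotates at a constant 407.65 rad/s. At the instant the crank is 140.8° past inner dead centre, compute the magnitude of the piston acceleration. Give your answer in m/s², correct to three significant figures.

ω = 407.6 rad/s
x(θ) = r cosθ + √(L² − r² sin²θ); with ω constant, a = ω²·d²x/dθ².
d²x/dθ² = −r cosθ − r²(cos2θ)/√u − r⁴ sin²2θ/(4u^{3/2}),  u = L² − r² sin²θ = 0.0199255 m².
Substituting r = 0.0352 m, L = 0.1429 m, θ = 140.8°: d²x/dθ² = +0.025382 m.
a = ω²·d²x/dθ² = (407.6)²·(+0.025382) = +4218 m/s²;  |a| = 4218 m/s².

4220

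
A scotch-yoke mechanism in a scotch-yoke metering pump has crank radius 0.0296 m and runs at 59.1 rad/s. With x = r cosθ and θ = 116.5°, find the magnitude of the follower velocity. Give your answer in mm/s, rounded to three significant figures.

1570

ω = 59.1 rad/s
x = r cosθ ⇒ ẋ = −rω sinθ.
|v| = rω|sinθ| = 0.0296·59.1·|sin 116.5°| = 1.5656 m/s = 1565.6 mm/s.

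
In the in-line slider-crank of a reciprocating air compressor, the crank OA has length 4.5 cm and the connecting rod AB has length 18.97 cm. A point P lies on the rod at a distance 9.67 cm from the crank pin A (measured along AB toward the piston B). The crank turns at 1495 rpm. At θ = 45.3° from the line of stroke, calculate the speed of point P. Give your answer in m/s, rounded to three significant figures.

ω = 156.6 rad/s.  Crank-pin speed |V_A| = rω = 7.045 m/s, perpendicular to OA.
Rod angle: sinφ = −(r/L) sinθ ⇒ φ = -9.707°; ω_rod = −rω cosθ/√(L²−r²sin²θ) = -26.502 rad/s.
V_P = V_A + ω_rod × AP, with AP = 0.0967 m along the rod.
Components: V_Px = −rω sinθ − a·ω_rod·sinφ = -5.4397 m/s;  V_Py = rω cosθ + a·ω_rod·cosφ = +2.4294 m/s.
|V_P| = √(V_Px² + V_Py²) = 5.9575 m/s.

5.96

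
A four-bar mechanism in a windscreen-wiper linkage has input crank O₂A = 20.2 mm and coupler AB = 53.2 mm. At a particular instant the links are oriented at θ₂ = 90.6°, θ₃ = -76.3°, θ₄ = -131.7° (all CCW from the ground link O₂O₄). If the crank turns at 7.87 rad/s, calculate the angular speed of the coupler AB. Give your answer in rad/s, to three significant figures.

ω₂ = 7.87 rad/s
Differentiating the loop-closure r₂e^{iθ₂}+r₃e^{iθ₃}=r₁+r₄e^{iθ₄} gives r₂ω₂e^{iθ₂}+r₃ω₃e^{iθ₃}=r₄ω₄e^{iθ₄}.
Eliminating the other unknown: ω₃ = r₂ω₂ sin(θ₄−θ₂) / [r₃ sin(θ₃−θ₄)].
Numerator sine = +0.67301; denominator sine = +0.82314.
Result = 0.0202·7.87·(+0.67301) / (0.0532·(+0.82314)) = +2.4432 rad/s; magnitude 2.4432 rad/s.

2.44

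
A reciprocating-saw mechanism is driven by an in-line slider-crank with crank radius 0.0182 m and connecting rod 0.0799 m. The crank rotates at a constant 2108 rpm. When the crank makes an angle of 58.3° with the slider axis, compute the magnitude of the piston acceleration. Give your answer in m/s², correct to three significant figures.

ω = 2π·2108/60 = 220.7 rad/s
x(θ) = r cosθ + √(L² − r² sin²θ); with ω constant, a = ω²·d²x/dθ².
d²x/dθ² = −r cosθ − r²(cos2θ)/√u − r⁴ sin²2θ/(4u^{3/2}),  u = L² − r² sin²θ = 0.00614423 m².
Substituting r = 0.0182 m, L = 0.0799 m, θ = 58.3°: d²x/dθ² = -0.007717 m.
a = ω²·d²x/dθ² = (220.7)²·(-0.007717) = -376.05 m/s²;  |a| = 376.05 m/s².

376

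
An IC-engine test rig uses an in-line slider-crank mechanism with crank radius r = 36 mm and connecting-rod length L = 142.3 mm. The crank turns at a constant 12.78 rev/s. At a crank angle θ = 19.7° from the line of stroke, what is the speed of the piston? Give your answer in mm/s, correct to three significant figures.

ω = 2π·12.8 = 80.3 rad/s
For an in-line slider-crank, x = r cosθ + √(L² − r² sin²θ), so v = −rω sinθ·[1 + r cosθ/√(L² − r² sin²θ)].
With r = 0.036 m, L = 0.1423 m, θ = 19.7°: √(L² − r² sin²θ) = 0.14178 m.
v = −0.036·80.3·0.33710·[1 + 0.036·0.94147/0.14178] = -1.2074 m/s.
|v| = 1.2074 m/s = 1207.4 mm/s.

1210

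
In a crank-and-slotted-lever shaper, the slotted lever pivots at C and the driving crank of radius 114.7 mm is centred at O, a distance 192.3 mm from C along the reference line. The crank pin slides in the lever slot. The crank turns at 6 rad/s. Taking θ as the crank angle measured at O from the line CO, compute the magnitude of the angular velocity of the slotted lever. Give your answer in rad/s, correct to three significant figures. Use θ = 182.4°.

ω = 6 rad/s
Crank pin A relative to C: A = (d + r cosθ, r sinθ); lever angle φ = atan2(r sinθ, d + r cosθ).
Differentiating tanφ: φ̇ = rω(d cosθ + r)/(d² + r² + 2dr cosθ).
d² + r² + 2dr cosθ = |CA|² = 0.00606046 m²;  d cosθ + r = -0.077431 m.
|ω_lever| = |0.1147·6·-0.077431| / 0.00606046 = 8.7928 rad/s.

8.79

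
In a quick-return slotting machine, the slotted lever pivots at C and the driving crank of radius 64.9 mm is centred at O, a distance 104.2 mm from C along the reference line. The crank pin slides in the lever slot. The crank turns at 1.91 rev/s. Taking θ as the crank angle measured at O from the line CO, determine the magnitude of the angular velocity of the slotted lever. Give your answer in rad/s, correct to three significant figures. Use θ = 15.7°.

ω = 12 rad/s (from 1.91 rev/s).
Crank pin A relative to C: A = (d + r cosθ, r sinθ); lever angle φ = atan2(r sinθ, d + r cosθ).
Differentiating tanφ: φ̇ = rω(d cosθ + r)/(d² + r² + 2dr cosθ).
d² + r² + 2dr cosθ = |CA|² = 0.0280902 m²;  d cosθ + r = +0.16521 m.
|ω_lever| = |0.0649·12·+0.16521| / 0.0280902 = 4.5808 rad/s.

4.58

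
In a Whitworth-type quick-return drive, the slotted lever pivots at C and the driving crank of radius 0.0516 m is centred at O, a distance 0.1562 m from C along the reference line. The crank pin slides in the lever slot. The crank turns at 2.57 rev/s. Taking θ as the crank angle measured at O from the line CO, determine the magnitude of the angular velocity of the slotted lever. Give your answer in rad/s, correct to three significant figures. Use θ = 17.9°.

3.93

ω = 16.15 rad/s (from 2.57 rev/s).
Crank pin A relative to C: A = (d + r cosθ, r sinθ); lever angle φ = atan2(r sinθ, d + r cosθ).
Differentiating tanφ: φ̇ = rω(d cosθ + r)/(d² + r² + 2dr cosθ).
d² + r² + 2dr cosθ = |CA|² = 0.0424005 m²;  d cosθ + r = +0.20024 m.
|ω_lever| = |0.0516·16.15·+0.20024| / 0.0424005 = 3.935 rad/s.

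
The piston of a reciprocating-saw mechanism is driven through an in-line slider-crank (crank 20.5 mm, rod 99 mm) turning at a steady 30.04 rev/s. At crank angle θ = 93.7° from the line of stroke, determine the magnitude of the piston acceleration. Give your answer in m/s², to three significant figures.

ω = 2π·30 = 188.7 rad/s
x(θ) = r cosθ + √(L² − r² sin²θ); with ω constant, a = ω²·d²x/dθ².
d²x/dθ² = −r cosθ − r²(cos2θ)/√u − r⁴ sin²2θ/(4u^{3/2}),  u = L² − r² sin²θ = 0.0093825 m².
Substituting r = 0.0205 m, L = 0.099 m, θ = 93.7°: d²x/dθ² = +0.0056246 m.
a = ω²·d²x/dθ² = (188.7)²·(+0.0056246) = +200.38 m/s²;  |a| = 200.38 m/s².

200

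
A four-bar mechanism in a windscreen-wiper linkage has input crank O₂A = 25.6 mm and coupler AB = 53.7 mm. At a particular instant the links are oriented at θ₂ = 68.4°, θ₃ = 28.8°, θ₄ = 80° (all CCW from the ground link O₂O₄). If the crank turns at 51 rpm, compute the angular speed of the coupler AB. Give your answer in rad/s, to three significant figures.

0.657

ω₂ = 5.341 rad/s (from 51 rpm).
Differentiating the loop-closure r₂e^{iθ₂}+r₃e^{iθ₃}=r₁+r₄e^{iθ₄} gives r₂ω₂e^{iθ₂}+r₃ω₃e^{iθ₃}=r₄ω₄e^{iθ₄}.
Eliminating the other unknown: ω₃ = r₂ω₂ sin(θ₄−θ₂) / [r₃ sin(θ₃−θ₄)].
Numerator sine = +0.20108; denominator sine = -0.77934.
Result = 0.0256·5.341·(+0.20108) / (0.0537·(-0.77934)) = -0.65691 rad/s; magnitude 0.65691 rad/s.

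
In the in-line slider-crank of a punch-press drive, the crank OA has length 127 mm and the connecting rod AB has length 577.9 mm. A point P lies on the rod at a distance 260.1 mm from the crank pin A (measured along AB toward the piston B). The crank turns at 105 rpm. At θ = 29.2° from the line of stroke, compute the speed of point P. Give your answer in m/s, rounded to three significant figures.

0.999

ω = 11 rad/s.  Crank-pin speed |V_A| = rω = 1.3964 m/s, perpendicular to OA.
Rod angle: sinφ = −(r/L) sinθ ⇒ φ = -6.155°; ω_rod = −rω cosθ/√(L²−r²sin²θ) = -2.1216 rad/s.
V_P = V_A + ω_rod × AP, with AP = 0.2601 m along the rod.
Components: V_Px = −rω sinθ − a·ω_rod·sinφ = -0.74043 m/s;  V_Py = rω cosθ + a·ω_rod·cosφ = +0.67034 m/s.
|V_P| = √(V_Px² + V_Py²) = 0.9988 m/s.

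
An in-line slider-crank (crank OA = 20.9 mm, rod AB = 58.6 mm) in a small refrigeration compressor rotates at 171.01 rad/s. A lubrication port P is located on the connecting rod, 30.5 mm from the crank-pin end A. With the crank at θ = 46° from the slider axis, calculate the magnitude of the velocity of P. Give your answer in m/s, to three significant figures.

ω = 171 rad/s.  Crank-pin speed |V_A| = rω = 3.5741 m/s, perpendicular to OA.
Rod angle: sinφ = −(r/L) sinθ ⇒ φ = -14.866°; ω_rod = −rω cosθ/√(L²−r²sin²θ) = -43.836 rad/s.
V_P = V_A + ω_rod × AP, with AP = 0.0305 m along the rod.
Components: V_Px = −rω sinθ − a·ω_rod·sinφ = -2.914 m/s;  V_Py = rω cosθ + a·ω_rod·cosφ = +1.1906 m/s.
|V_P| = √(V_Px² + V_Py²) = 3.1478 m/s.

3.15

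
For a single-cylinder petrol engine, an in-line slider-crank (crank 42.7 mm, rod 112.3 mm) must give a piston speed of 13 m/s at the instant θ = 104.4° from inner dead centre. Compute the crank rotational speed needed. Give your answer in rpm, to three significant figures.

For an in-line slider-crank, |v_piston| = rω|sinθ|·[1 + r cosθ/√(L² − r² sin²θ)].
With r = 0.0427 m, L = 0.1123 m, θ = 104.4°: the bracketed kinematic factor |dx/dθ| = 0.037152 m.
ω = v/|dx/dθ| = 13/0.037152 = 349.91 rad/s.
N = 60ω/(2π) = 3341.4 rpm.

3340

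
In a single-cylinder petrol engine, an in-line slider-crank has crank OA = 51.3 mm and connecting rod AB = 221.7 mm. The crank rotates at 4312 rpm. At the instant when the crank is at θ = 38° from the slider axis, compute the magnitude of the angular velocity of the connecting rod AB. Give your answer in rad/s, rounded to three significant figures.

83.2

ω = 451.6 rad/s (converted from 4312 rpm).
The rod makes angle φ with the slider axis where L sinφ = r sinθ; differentiating, L cosφ·φ̇ = r ω cosθ.
L cosφ = √(L² − r² sin²θ) = 0.21944 m.
|ω_rod| = r ω |cosθ| / √(L² − r² sin²θ) = 0.0513·451.6·0.78801/0.21944 = 83.185 rad/s.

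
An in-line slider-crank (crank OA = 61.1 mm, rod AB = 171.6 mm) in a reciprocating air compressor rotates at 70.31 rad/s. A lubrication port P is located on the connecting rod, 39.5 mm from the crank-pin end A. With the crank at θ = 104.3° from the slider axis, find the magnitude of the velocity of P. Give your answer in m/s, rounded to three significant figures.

4.15

ω = 70.31 rad/s.  Crank-pin speed |V_A| = rω = 4.2959 m/s, perpendicular to OA.
Rod angle: sinφ = −(r/L) sinθ ⇒ φ = -20.184°; ω_rod = −rω cosθ/√(L²−r²sin²θ) = +6.5881 rad/s.
V_P = V_A + ω_rod × AP, with AP = 0.0395 m along the rod.
Components: V_Px = −rω sinθ − a·ω_rod·sinφ = -4.073 m/s;  V_Py = rω cosθ + a·ω_rod·cosφ = -0.81684 m/s.
|V_P| = √(V_Px² + V_Py²) = 4.1541 m/s.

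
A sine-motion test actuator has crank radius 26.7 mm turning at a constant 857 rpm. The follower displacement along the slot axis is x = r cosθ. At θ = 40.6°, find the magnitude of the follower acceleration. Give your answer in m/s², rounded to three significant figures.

ω = 89.74 rad/s (from 857 rpm).
x = r cosθ ⇒ ẍ = −rω² cosθ (ω constant).
|a| = rω²|cosθ| = 0.0267·(89.74)²·|cos 40.6°| = 163.28 m/s².

163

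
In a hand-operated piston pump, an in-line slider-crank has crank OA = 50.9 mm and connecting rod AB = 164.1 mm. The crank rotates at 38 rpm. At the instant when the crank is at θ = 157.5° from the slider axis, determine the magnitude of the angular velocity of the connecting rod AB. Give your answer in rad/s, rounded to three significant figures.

ω = 3.979 rad/s (converted from 38 rpm).
The rod makes angle φ with the slider axis where L sinφ = r sinθ; differentiating, L cosφ·φ̇ = r ω cosθ.
L cosφ = √(L² − r² sin²θ) = 0.16294 m.
|ω_rod| = r ω |cosθ| / √(L² − r² sin²θ) = 0.0509·3.979·0.92388/0.16294 = 1.1485 rad/s.

1.15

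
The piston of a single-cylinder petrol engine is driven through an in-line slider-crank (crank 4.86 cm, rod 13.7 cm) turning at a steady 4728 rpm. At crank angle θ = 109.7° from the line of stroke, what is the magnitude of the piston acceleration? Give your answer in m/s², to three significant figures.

7420

ω = 2π·4728/60 = 495.1 rad/s
x(θ) = r cosθ + √(L² − r² sin²θ); with ω constant, a = ω²·d²x/dθ².
d²x/dθ² = −r cosθ − r²(cos2θ)/√u − r⁴ sin²2θ/(4u^{3/2}),  u = L² − r² sin²θ = 0.0166754 m².
Substituting r = 0.0486 m, L = 0.137 m, θ = 109.7°: d²x/dθ² = +0.030256 m.
a = ω²·d²x/dθ² = (495.1)²·(+0.030256) = +7416.9 m/s²;  |a| = 7416.9 m/s².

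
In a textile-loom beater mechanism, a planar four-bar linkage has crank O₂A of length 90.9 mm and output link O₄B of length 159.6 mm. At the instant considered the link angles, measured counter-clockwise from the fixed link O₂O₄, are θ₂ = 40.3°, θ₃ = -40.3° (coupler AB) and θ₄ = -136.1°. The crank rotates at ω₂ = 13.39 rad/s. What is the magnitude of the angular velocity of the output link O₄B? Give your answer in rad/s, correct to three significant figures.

7.56

ω₂ = 13.39 rad/s
Differentiating the loop-closure r₂e^{iθ₂}+r₃e^{iθ₃}=r₁+r₄e^{iθ₄} gives r₂ω₂e^{iθ₂}+r₃ω₃e^{iθ₃}=r₄ω₄e^{iθ₄}.
Eliminating the other unknown: ω₄ = r₂ω₂ sin(θ₂−θ₃) / [r₄ sin(θ₄−θ₃)].
Numerator sine = +0.98657; denominator sine = -0.99488.
Result = 0.0909·13.39·(+0.98657) / (0.1596·(-0.99488)) = -7.5626 rad/s; magnitude 7.5626 rad/s.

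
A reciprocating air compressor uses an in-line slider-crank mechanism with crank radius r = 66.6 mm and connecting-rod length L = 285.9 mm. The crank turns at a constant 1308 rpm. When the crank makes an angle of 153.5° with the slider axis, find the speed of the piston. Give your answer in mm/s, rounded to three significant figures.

ω = 2π·1308/60 = 137 rad/s
For an in-line slider-crank, x = r cosθ + √(L² − r² sin²θ), so v = −rω sinθ·[1 + r cosθ/√(L² − r² sin²θ)].
With r = 0.0666 m, L = 0.2859 m, θ = 153.5°: √(L² − r² sin²θ) = 0.28435 m.
v = −0.0666·137·0.44620·[1 + 0.0666·-0.89493/0.28435] = -3.2172 m/s.
|v| = 3.2172 m/s = 3217.2 mm/s.

3220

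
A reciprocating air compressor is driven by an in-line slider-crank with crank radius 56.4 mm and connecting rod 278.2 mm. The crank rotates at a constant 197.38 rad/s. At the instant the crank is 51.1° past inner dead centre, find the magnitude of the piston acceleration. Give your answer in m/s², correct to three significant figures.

1290

ω = 197.4 rad/s
x(θ) = r cosθ + √(L² − r² sin²θ); with ω constant, a = ω²·d²x/dθ².
d²x/dθ² = −r cosθ − r²(cos2θ)/√u − r⁴ sin²2θ/(4u^{3/2}),  u = L² − r² sin²θ = 0.0754687 m².
Substituting r = 0.0564 m, L = 0.2782 m, θ = 51.1°: d²x/dθ² = -0.033087 m.
a = ω²·d²x/dθ² = (197.4)²·(-0.033087) = -1289 m/s²;  |a| = 1289 m/s².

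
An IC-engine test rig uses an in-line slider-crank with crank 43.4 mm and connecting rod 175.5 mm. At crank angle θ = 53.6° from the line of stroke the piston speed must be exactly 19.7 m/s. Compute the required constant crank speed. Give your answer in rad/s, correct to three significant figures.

490

For an in-line slider-crank, |v_piston| = rω|sinθ|·[1 + r cosθ/√(L² − r² sin²θ)].
With r = 0.0434 m, L = 0.1755 m, θ = 53.6°: the bracketed kinematic factor |dx/dθ| = 0.040163 m.
ω = v/|dx/dθ| = 19.7/0.040163 = 490.5 rad/s.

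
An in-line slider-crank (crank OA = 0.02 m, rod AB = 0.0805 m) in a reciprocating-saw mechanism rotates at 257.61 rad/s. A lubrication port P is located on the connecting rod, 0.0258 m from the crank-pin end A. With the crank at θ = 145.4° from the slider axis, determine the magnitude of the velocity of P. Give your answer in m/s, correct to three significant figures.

ω = 257.6 rad/s.  Crank-pin speed |V_A| = rω = 5.1522 m/s, perpendicular to OA.
Rod angle: sinφ = −(r/L) sinθ ⇒ φ = -8.110°; ω_rod = −rω cosθ/√(L²−r²sin²θ) = +53.215 rad/s.
V_P = V_A + ω_rod × AP, with AP = 0.0258 m along the rod.
Components: V_Px = −rω sinθ − a·ω_rod·sinφ = -2.732 m/s;  V_Py = rω cosθ + a·ω_rod·cosφ = -2.8817 m/s.
|V_P| = √(V_Px² + V_Py²) = 3.9709 m/s.

3.97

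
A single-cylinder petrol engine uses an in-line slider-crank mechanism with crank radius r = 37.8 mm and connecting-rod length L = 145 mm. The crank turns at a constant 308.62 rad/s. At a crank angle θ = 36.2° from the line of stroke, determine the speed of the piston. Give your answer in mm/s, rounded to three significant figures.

8360

ω = 308.6 rad/s
For an in-line slider-crank, x = r cosθ + √(L² − r² sin²θ), so v = −rω sinθ·[1 + r cosθ/√(L² − r² sin²θ)].
With r = 0.0378 m, L = 0.145 m, θ = 36.2°: √(L² − r² sin²θ) = 0.14327 m.
v = −0.0378·308.6·0.59061·[1 + 0.0378·0.80696/0.14327] = -8.3568 m/s.
|v| = 8.3568 m/s = 8356.8 mm/s.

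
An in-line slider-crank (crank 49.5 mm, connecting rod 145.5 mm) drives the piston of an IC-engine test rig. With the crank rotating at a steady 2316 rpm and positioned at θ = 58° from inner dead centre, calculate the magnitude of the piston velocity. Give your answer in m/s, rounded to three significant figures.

12.1

ω = 2π·2316/60 = 242.5 rad/s
For an in-line slider-crank, x = r cosθ + √(L² − r² sin²θ), so v = −rω sinθ·[1 + r cosθ/√(L² − r² sin²θ)].
With r = 0.0495 m, L = 0.1455 m, θ = 58°: √(L² − r² sin²θ) = 0.13931 m.
v = −0.0495·242.5·0.84805·[1 + 0.0495·0.52992/0.13931] = -12.098 m/s.
|v| = 12.098 m/s.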